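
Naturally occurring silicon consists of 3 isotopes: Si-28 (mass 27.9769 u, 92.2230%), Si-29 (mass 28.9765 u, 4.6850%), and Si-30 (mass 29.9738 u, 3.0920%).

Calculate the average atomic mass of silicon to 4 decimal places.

Weight each isotope mass by its fractional abundance: 0.922230 × 27.9769 + 0.046850 × 28.9765 + 0.030920 × 29.9738
= 25.80114 + 1.35755 + 0.92679 = 28.08548 u

28.0855 u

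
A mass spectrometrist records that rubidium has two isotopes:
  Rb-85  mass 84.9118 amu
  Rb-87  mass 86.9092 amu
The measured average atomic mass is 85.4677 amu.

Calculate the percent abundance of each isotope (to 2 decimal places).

Rb-85: 72.17%, Rb-87: 27.83%

Let x be the fractional abundance of Rb-85; then Rb-87 has abundance 1 − x.
84.9118·x + 86.9092·(1 − x) = 85.4677
(84.9118 − 86.9092)·x = 85.4677 − 86.9092
x = -1.4415 / -1.9974 = 0.72169 → 72.17% Rb-85, 27.83% Rb-87.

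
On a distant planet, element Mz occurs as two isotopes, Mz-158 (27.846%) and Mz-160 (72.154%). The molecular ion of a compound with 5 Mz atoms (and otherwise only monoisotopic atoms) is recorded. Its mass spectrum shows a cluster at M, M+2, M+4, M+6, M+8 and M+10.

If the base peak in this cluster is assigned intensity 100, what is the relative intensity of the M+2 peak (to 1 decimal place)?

(0.27846 + 0.72154)^5 gives M 0.0017, M+2 0.0217, M+4 0.1124, M+6 0.2913, M+8 0.3774, M+10 0.1956; the largest is M+8.
P(M+8) = C(5,4) × 0.27846^1 × 0.72154^4 = 5 × 0.27846 × 0.27104515 = 0.377376 (base)
P(M+2) = C(5,1) × 0.27846^4 × 0.72154^1 = 5 × 0.00601245 × 0.72154 = 0.021691
Relative intensity = 0.021691 / 0.377376 × 100 = 5.7

5.7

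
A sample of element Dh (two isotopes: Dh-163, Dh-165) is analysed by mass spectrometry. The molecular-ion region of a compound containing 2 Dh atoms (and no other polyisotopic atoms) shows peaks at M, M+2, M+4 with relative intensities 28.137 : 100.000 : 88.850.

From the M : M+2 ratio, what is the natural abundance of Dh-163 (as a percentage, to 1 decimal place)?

If p is the fraction of Dh that is Dh-163, then I(M+2)/I(M) = [C(2,1)·p^1·(1−p)] / p^2 = 2·(1−p)/p = 100.000/28.137 = 3.5540
(1−p)/p = 3.5540/2 = 1.7770  ⇒  p = 1/(1 + 1.7770) = 0.3601
Dh-163: 36.0%, Dh-165: 64.0%.

36.0%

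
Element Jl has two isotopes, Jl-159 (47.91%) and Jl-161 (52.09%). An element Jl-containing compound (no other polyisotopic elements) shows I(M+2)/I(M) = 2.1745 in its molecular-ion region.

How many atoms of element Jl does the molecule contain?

2

With n Jl atoms, P(M+2)/P(M) = C(n,1)·p^(n−1)q / p^n = n·q/p = n · 0.5209/0.4791.
n = 2.1745 × 0.4791/0.5209 = 2.00 ≈ 2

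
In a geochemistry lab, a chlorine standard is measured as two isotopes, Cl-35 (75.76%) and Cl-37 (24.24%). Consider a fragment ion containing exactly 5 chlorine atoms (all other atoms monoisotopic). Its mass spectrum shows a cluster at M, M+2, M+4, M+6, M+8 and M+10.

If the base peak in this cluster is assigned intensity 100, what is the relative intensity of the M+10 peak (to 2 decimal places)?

(0.7576 + 0.2424)^5 gives M 0.2496, M+2 0.3993, M+4 0.2555, M+6 0.0817, M+8 0.0131, M+10 0.0008; the largest is M+2.
P(M+2) = C(5,1) × 0.7576^4 × 0.2424^1 = 5 × 0.32942751 × 0.2424 = 0.399266 (base)
P(M+10) = C(5,5) × 0.7576^0 × 0.2424^5 = 1 × 1.0000 × 0.00083688 = 0.000837
Relative intensity = 0.000837 / 0.399266 × 100 = 0.21

0.21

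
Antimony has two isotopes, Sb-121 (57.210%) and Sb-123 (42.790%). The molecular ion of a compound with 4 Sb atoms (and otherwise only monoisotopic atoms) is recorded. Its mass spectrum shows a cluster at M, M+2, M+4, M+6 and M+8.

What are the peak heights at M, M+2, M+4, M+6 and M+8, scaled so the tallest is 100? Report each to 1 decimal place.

Expanding (0.57210 + 0.42790)^4:
P(M) = 0.57210^4 = 0.107124
P(M+2) = 4 × 0.57210^3 × 0.42790^1 = 0.320493
P(M+4) = 6 × 0.57210^2 × 0.42790^2 = 0.359567
P(M+6) = 4 × 0.57210^1 × 0.42790^3 = 0.179291
P(M+8) = 0.42790^4 = 0.033525
The M+4 peak is largest (0.359567); scaling to 100 gives 29.8 : 89.1 : 100.0 : 49.9 : 9.3.

29.8 : 89.1 : 100.0 : 49.9 : 9.3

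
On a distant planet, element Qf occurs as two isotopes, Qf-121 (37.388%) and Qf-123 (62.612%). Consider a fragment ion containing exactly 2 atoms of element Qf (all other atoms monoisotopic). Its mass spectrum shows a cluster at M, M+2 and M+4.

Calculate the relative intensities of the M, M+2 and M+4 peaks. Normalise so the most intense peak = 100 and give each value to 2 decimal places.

29.86 : 100.00 : 83.73

Expanding (0.37388 + 0.62612)^2:
P(M) = 0.37388^2 = 0.139786
P(M+2) = 2 × 0.37388^1 × 0.62612^1 = 0.468187
P(M+4) = 0.62612^2 = 0.392026
The M+2 peak is largest (0.468187); scaling to 100 gives 29.86 : 100.00 : 83.73.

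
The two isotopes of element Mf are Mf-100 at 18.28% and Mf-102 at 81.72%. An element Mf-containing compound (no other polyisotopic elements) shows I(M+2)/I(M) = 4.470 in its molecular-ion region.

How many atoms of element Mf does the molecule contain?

For n independent Mf atoms, I(M+2)/I(M) = n · (abundance Mf-102) / (abundance Mf-100) = n · 0.8172/0.1828.
n = 4.470 × 0.1828/0.8172 = 1.00 ≈ 1

1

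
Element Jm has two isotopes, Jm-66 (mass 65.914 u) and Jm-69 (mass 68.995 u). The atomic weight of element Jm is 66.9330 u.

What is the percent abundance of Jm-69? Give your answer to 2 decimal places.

Writing the weighted mean with unknown fraction x of Jm-66:
65.914·x + 68.995·(1 − x) = 66.9330
(65.914 − 68.995)·x = 66.9330 − 68.995
x = -2.0620 / -3.081 = 0.66926 → 66.93% Jm-66, 33.07% Jm-69.

33.07%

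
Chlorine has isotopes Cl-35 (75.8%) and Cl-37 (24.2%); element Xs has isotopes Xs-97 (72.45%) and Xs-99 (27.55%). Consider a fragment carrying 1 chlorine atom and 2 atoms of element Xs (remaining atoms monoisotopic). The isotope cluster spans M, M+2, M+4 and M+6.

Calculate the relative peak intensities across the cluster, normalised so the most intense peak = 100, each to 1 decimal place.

Chlorine pattern (n=1): 0.7580 : 0.2420
Element Xs pattern (n=2): 0.52490025 : 0.3991995 : 0.07590025
Convolve the two distributions (both contribute in 2-u steps):
  M: 0.7580×0.52490025 = 0.397874
  M+2: 0.7580×0.3991995 + 0.2420×0.52490025 = 0.429619
  M+4: 0.7580×0.07590025 + 0.2420×0.3991995 = 0.154139
  M+6: 0.2420×0.07590025 = 0.018368
Scale to base peak (0.429619) = 100: 92.6 : 100.0 : 35.9 : 4.3

92.6 : 100.0 : 35.9 : 4.3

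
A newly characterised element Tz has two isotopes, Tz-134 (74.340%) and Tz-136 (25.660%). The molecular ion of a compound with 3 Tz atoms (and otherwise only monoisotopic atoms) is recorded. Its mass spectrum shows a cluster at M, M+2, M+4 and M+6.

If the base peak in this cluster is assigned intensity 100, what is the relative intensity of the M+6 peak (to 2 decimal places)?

3.97

Binomial terms of (0.74340 + 0.25660)^3: M 0.4108, M+2 0.4254, M+4 0.1468, M+6 0.0169 → M+2 is the base peak.
P(M+2) = C(3,1) × 0.74340^2 × 0.25660^1 = 3 × 0.55264356 × 0.2566 = 0.425425 (base)
P(M+6) = C(3,3) × 0.74340^0 × 0.25660^3 = 1 × 1.0000 × 0.01689546 = 0.016895
Relative intensity = 0.016895 / 0.425425 × 100 = 3.97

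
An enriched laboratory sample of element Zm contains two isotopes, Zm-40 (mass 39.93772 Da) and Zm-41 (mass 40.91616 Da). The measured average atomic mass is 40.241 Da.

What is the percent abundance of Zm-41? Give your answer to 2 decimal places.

Let x be the fractional abundance of Zm-40; then Zm-41 has abundance 1 − x.
39.93772·x + 40.91616·(1 − x) = 40.241
(39.93772 − 40.91616)·x = 40.241 − 40.91616
x = -0.67516 / -0.97844 = 0.69004 → 69.00% Zm-40, 31.00% Zm-41.

31.00%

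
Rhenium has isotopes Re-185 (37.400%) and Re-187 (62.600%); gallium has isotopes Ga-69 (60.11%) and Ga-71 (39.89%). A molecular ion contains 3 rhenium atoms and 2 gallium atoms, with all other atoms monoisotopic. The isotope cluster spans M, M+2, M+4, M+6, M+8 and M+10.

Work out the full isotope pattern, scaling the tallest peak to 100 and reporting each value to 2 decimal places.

5.54 : 35.16 : 85.90 : 100.00 : 54.97 : 11.44

Rhenium pattern (n=3): 0.05231362 : 0.26268713 : 0.43968487 : 0.24531438
Gallium pattern (n=2): 0.36132121 : 0.47955758 : 0.15912121
Convolve the two distributions (both contribute in 2-u steps):
  M: 0.05231362×0.36132121 = 0.018902
  M+2: 0.05231362×0.47955758 + 0.26268713×0.36132121 = 0.120002
  M+4: 0.05231362×0.15912121 + 0.26268713×0.47955758 + 0.43968487×0.36132121 = 0.293165
  M+6: 0.26268713×0.15912121 + 0.43968487×0.47955758 + 0.24531438×0.36132121 = 0.341291
  M+8: 0.43968487×0.15912121 + 0.24531438×0.47955758 = 0.187606
  M+10: 0.24531438×0.15912121 = 0.039035
Scale to base peak (0.341291) = 100: 5.54 : 35.16 : 85.90 : 100.00 : 54.97 : 11.44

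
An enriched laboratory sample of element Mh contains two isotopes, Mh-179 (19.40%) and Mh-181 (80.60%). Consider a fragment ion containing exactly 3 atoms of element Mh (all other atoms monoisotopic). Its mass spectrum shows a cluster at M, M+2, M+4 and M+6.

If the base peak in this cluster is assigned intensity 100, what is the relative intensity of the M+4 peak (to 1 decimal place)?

(0.1940 + 0.8060)^3 gives M 0.0073, M+2 0.0910, M+4 0.3781, M+6 0.5236; the largest is M+6.
P(M+6) = C(3,3) × 0.1940^0 × 0.8060^3 = 1 × 1.0000 × 0.52360662 = 0.523607 (base)
P(M+4) = C(3,2) × 0.1940^1 × 0.8060^2 = 3 × 0.1940 × 0.649636 = 0.378088
Relative intensity = 0.378088 / 0.523607 × 100 = 72.2

72.2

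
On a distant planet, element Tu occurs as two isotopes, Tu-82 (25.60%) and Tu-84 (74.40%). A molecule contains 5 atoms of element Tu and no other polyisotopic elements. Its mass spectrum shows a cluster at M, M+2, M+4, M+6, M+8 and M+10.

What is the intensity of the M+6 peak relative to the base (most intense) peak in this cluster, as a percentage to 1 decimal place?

Binomial terms of (0.2560 + 0.7440)^5: M 0.0011, M+2 0.0160, M+4 0.0929, M+6 0.2699, M+8 0.3922, M+10 0.2280 → M+8 is the base peak.
P(M+8) = C(5,4) × 0.2560^1 × 0.7440^4 = 5 × 0.2560 × 0.3064021 = 0.392195 (base)
P(M+6) = C(5,3) × 0.2560^2 × 0.7440^3 = 10 × 0.065536 × 0.41183078 = 0.269897
Relative intensity = 0.269897 / 0.392195 × 100 = 68.8

68.8%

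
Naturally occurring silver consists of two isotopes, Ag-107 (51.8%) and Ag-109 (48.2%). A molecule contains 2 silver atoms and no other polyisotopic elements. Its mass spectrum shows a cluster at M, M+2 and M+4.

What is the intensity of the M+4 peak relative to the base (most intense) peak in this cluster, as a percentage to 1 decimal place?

(0.518 + 0.482)^2 gives M 0.2683, M+2 0.4994, M+4 0.2323; the largest is M+2.
P(M+2) = C(2,1) × 0.518^1 × 0.482^1 = 2 × 0.5180 × 0.4820 = 0.499352 (base)
P(M+4) = C(2,2) × 0.518^0 × 0.482^2 = 1 × 1.0000 × 0.232324 = 0.232324
Relative intensity = 0.232324 / 0.499352 × 100 = 46.5

46.5%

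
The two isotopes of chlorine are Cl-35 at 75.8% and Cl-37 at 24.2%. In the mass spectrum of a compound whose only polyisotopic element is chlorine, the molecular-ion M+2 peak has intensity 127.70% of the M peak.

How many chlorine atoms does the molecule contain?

4

With n Cl atoms, P(M+2)/P(M) = C(n,1)·p^(n−1)q / p^n = n·q/p = n · 0.242/0.758.
n = 1.2770 × 0.758/0.242 = 4.00 ≈ 4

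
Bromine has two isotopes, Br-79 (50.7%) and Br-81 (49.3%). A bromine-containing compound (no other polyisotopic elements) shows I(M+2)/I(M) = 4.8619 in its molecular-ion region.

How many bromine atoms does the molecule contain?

For n independent Br atoms, I(M+2)/I(M) = n · (abundance Br-81) / (abundance Br-79) = n · 0.493/0.507.
n = 4.8619 × 0.507/0.493 = 5.00 ≈ 5

5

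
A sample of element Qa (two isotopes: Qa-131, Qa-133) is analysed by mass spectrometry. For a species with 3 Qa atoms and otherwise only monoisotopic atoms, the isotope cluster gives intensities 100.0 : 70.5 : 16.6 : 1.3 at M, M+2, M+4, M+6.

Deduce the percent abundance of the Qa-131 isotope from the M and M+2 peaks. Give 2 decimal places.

Let p = fractional abundance of Qa-131. I(M+2)/I(M) = [C(3,1)·p^2·(1−p)] / p^3 = 3·(1−p)/p = 70.5/100.0 = 0.7050
(1−p)/p = 0.7050/3 = 0.2350  ⇒  p = 1/(1 + 0.2350) = 0.8097
Qa-131: 80.97%, Qa-133: 19.03%.

80.97%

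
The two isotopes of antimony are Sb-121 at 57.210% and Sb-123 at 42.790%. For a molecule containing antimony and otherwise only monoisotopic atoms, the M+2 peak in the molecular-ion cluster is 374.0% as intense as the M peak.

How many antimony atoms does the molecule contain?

The M+2/M ratio from n Sb atoms is n · q/p = n · 0.42790/0.57210.
n = 3.740 × 0.57210/0.42790 = 5.00 ≈ 5

5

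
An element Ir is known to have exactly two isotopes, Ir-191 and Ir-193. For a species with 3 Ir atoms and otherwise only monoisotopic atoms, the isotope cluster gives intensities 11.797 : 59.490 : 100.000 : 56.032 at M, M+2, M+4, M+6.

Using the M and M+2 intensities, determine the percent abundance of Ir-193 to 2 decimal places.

Let p = fractional abundance of Ir-191. I(M+2)/I(M) = [C(3,1)·p^2·(1−p)] / p^3 = 3·(1−p)/p = 59.490/11.797 = 5.0428
(1−p)/p = 5.0428/3 = 1.6809  ⇒  p = 1/(1 + 1.6809) = 0.3730
Ir-191: 37.30%, Ir-193: 62.70%.

62.70%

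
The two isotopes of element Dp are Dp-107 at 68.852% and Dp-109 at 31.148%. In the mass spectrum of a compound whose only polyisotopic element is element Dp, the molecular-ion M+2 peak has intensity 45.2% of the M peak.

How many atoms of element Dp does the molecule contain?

1

With n Dp atoms, P(M+2)/P(M) = C(n,1)·p^(n−1)q / p^n = n·q/p = n · 0.31148/0.68852.
n = 0.452 × 0.68852/0.31148 = 1.00 ≈ 1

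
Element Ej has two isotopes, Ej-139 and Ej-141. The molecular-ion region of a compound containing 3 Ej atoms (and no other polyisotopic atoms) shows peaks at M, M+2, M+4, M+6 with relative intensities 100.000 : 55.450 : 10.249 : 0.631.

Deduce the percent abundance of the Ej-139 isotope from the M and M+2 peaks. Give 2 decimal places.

84.40%

If p is the fraction of Ej that is Ej-139, then I(M+2)/I(M) = [C(3,1)·p^2·(1−p)] / p^3 = 3·(1−p)/p = 55.450/100.000 = 0.5545
(1−p)/p = 0.5545/3 = 0.1848  ⇒  p = 1/(1 + 0.1848) = 0.8440
Ej-139: 84.40%, Ej-141: 15.60%.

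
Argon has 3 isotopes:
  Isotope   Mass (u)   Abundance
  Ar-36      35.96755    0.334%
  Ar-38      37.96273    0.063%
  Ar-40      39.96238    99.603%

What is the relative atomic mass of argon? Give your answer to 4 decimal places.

39.9478 u

Ar = Σ fᵢ·mᵢ = 0.00334 × 35.96755 + 0.00063 × 37.96273 + 0.99603 × 39.96238
= 0.120132 + 0.023917 + 39.803729 = 39.947778 u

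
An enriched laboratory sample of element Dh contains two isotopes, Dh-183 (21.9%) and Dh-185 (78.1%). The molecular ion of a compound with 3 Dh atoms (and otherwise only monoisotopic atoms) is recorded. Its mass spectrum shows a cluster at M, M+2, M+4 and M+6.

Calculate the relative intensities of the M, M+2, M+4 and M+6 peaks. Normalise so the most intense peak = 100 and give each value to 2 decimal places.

2.20 : 23.59 : 84.12 : 100.00

Each Dh atom is independently Dh-183 (p = 0.219) or Dh-185 (q = 0.781); the cluster is the binomial expansion (p + q)^3.
P(M) = 0.219^3 = 0.010503
P(M+2) = 3 × 0.219^2 × 0.781^1 = 0.112373
P(M+4) = 3 × 0.219^1 × 0.781^2 = 0.400744
P(M+6) = 0.781^3 = 0.476380
The M+6 peak is largest (0.476380); scaling to 100 gives 2.20 : 23.59 : 84.12 : 100.00.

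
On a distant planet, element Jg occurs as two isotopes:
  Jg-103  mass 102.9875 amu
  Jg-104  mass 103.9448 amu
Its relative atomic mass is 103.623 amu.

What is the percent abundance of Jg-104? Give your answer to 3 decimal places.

Let x be the fractional abundance of Jg-103; then Jg-104 has abundance 1 − x.
102.9875·x + 103.9448·(1 − x) = 103.623
(102.9875 − 103.9448)·x = 103.623 − 103.9448
x = -0.3218 / -0.9573 = 0.33615 → 33.615% Jg-103, 66.385% Jg-104.

66.385%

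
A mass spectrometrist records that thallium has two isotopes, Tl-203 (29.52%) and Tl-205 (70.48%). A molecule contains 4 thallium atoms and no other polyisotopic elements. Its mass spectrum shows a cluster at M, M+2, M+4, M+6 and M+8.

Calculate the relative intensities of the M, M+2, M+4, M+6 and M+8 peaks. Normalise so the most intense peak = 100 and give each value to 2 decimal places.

1.84 : 17.54 : 62.83 : 100.00 : 59.69

Each Tl atom is independently Tl-203 (p = 0.2952) or Tl-205 (q = 0.7048); the cluster is the binomial expansion (p + q)^4.
P(M) = 0.2952^4 = 0.007594
P(M+2) = 4 × 0.2952^3 × 0.7048^1 = 0.072523
P(M+4) = 6 × 0.2952^2 × 0.7048^2 = 0.259726
P(M+6) = 4 × 0.2952^1 × 0.7048^3 = 0.413403
P(M+8) = 0.7048^4 = 0.246754
The M+6 peak is largest (0.413403); scaling to 100 gives 1.84 : 17.54 : 62.83 : 100.00 : 59.69.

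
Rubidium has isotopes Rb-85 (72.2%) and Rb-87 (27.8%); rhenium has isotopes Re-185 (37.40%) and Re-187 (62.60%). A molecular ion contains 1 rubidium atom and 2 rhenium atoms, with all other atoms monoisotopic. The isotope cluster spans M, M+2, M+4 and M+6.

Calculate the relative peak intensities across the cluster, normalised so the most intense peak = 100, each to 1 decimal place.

24.4 : 91.3 : 100.0 : 26.4

Rubidium pattern (n=1): 0.7220 : 0.2780
Rhenium pattern (n=2): 0.139876 : 0.468248 : 0.391876
Convolve the two distributions (both contribute in 2-u steps):
  M: 0.7220×0.139876 = 0.100990
  M+2: 0.7220×0.468248 + 0.2780×0.139876 = 0.376961
  M+4: 0.7220×0.391876 + 0.2780×0.468248 = 0.413107
  M+6: 0.2780×0.391876 = 0.108942
Scale to base peak (0.413107) = 100: 24.4 : 91.3 : 100.0 : 26.4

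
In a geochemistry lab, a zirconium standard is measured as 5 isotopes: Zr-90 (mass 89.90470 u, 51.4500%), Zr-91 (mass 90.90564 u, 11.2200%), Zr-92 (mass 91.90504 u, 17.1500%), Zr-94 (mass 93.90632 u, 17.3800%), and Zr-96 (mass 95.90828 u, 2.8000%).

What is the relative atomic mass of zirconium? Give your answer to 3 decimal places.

Average mass = Σ (abundance × isotope mass) = 0.514500 × 89.90470 + 0.112200 × 90.90564 + 0.171500 × 91.90504 + 0.173800 × 93.90632 + 0.028000 × 95.90828
= 46.255968 + 10.199613 + 15.761714 + 16.320918 + 2.685432 = 91.223645 u

91.224 u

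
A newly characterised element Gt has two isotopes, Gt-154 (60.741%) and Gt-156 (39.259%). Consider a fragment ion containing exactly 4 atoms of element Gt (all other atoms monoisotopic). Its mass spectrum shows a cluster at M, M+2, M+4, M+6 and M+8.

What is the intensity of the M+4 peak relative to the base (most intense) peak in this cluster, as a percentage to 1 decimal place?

(0.60741 + 0.39259)^4 gives M 0.1361, M+2 0.3519, M+4 0.3412, M+6 0.1470, M+8 0.0238; the largest is M+2.
P(M+2) = C(4,1) × 0.60741^3 × 0.39259^1 = 4 × 0.22410204 × 0.39259 = 0.351921 (base)
P(M+4) = C(4,2) × 0.60741^2 × 0.39259^2 = 6 × 0.36894691 × 0.15412691 = 0.341188
Relative intensity = 0.341188 / 0.351921 × 100 = 97.0

97.0%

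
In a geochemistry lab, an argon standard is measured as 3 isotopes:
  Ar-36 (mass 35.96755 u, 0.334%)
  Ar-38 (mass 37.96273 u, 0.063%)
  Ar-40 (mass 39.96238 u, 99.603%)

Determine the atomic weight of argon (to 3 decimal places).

39.948 u

Ar = Σ fᵢ·mᵢ = 0.00334 × 35.96755 + 0.00063 × 37.96273 + 0.99603 × 39.96238
= 0.120132 + 0.023917 + 39.803729 = 39.947778 u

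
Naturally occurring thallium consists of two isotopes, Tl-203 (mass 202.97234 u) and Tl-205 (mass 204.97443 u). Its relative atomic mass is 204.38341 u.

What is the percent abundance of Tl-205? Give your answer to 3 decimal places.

70.480%

With x = fraction of Tl-203 (so Tl-205 is 1 − x):
202.97234·x + 204.97443·(1 − x) = 204.38341
(202.97234 − 204.97443)·x = 204.38341 − 204.97443
x = -0.59102 / -2.00209 = 0.29520 → 29.520% Tl-203, 70.480% Tl-205.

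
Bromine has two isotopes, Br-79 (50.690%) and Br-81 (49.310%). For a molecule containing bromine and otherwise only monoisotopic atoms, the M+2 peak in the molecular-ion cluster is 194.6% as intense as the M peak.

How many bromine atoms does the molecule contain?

The M+2/M ratio from n Br atoms is n · q/p = n · 0.49310/0.50690.
n = 1.946 × 0.50690/0.49310 = 2.00 ≈ 2

2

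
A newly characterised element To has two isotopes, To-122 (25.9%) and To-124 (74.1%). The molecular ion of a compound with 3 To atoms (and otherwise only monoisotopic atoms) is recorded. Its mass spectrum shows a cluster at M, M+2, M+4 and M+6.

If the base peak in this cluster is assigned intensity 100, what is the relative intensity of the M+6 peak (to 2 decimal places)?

95.37

(0.259 + 0.741)^3 gives M 0.0174, M+2 0.1491, M+4 0.4266, M+6 0.4069; the largest is M+4.
P(M+4) = C(3,2) × 0.259^1 × 0.741^2 = 3 × 0.2590 × 0.549081 = 0.426636 (base)
P(M+6) = C(3,3) × 0.259^0 × 0.741^3 = 1 × 1.0000 × 0.40686902 = 0.406869
Relative intensity = 0.406869 / 0.426636 × 100 = 95.37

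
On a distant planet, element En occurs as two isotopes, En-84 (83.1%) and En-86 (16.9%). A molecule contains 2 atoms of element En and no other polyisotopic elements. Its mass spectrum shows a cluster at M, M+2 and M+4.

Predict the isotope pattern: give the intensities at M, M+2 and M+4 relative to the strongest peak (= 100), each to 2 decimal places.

Each En atom is independently En-84 (p = 0.831) or En-86 (q = 0.169); the cluster is the binomial expansion (p + q)^2.
P(M) = 0.831^2 = 0.690561
P(M+2) = 2 × 0.831^1 × 0.169^1 = 0.280878
P(M+4) = 0.169^2 = 0.028561
The M peak is largest (0.690561); scaling to 100 gives 100.00 : 40.67 : 4.14.

100.00 : 40.67 : 4.14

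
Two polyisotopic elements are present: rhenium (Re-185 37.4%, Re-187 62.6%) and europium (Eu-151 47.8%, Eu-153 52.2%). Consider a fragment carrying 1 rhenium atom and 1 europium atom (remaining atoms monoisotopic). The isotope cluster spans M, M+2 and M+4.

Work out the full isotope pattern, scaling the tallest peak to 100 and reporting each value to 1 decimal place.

36.2 : 100.0 : 66.1

Rhenium pattern (n=1): 0.3740 : 0.6260
Europium pattern (n=1): 0.4780 : 0.5220
Convolve the two distributions (both contribute in 2-u steps):
  M: 0.3740×0.4780 = 0.178772
  M+2: 0.3740×0.5220 + 0.6260×0.4780 = 0.494456
  M+4: 0.6260×0.5220 = 0.326772
Scale to base peak (0.494456) = 100: 36.2 : 100.0 : 66.1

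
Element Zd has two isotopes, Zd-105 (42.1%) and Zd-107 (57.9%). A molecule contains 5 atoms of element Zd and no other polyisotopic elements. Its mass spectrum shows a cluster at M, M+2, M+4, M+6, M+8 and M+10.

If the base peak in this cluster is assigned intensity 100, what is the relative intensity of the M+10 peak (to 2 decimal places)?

18.91

Term probabilities: M 0.0132, M+2 0.0909, M+4 0.2502, M+6 0.3440, M+8 0.2366, M+10 0.0651. Base peak = M+6.
P(M+6) = C(5,3) × 0.421^2 × 0.579^3 = 10 × 0.177241 × 0.19410454 = 0.344033 (base)
P(M+10) = C(5,5) × 0.421^0 × 0.579^5 = 1 × 1.0000 × 0.0650718 = 0.065072
Relative intensity = 0.065072 / 0.344033 × 100 = 18.91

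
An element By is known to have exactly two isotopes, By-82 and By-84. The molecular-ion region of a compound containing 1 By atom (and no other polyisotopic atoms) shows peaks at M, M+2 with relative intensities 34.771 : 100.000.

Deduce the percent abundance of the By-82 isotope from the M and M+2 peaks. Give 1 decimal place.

Write p for the By-82 fraction. I(M+2)/I(M) = [C(1,1)·p^0·(1−p)] / p^1 = 1·(1−p)/p = 100.000/34.771 = 2.8760
(1−p)/p = 2.8760/1 = 2.8760  ⇒  p = 1/(1 + 2.8760) = 0.2580
By-82: 25.8%, By-84: 74.2%.

25.8%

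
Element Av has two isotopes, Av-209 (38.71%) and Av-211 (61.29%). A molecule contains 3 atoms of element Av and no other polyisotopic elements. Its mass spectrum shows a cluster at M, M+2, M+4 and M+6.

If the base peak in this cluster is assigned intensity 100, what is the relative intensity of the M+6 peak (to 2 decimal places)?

52.78

(0.3871 + 0.6129)^3 gives M 0.0580, M+2 0.2755, M+4 0.4362, M+6 0.2302; the largest is M+4.
P(M+4) = C(3,2) × 0.3871^1 × 0.6129^2 = 3 × 0.3871 × 0.37564641 = 0.436238 (base)
P(M+6) = C(3,3) × 0.3871^0 × 0.6129^3 = 1 × 1.0000 × 0.23023368 = 0.230234
Relative intensity = 0.230234 / 0.436238 × 100 = 52.78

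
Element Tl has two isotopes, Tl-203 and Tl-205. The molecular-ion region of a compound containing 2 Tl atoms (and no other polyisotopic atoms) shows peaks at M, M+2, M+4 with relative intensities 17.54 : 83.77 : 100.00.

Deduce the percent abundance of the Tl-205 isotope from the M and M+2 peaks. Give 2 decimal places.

70.48%

If p is the fraction of Tl that is Tl-203, then I(M+2)/I(M) = [C(2,1)·p^1·(1−p)] / p^2 = 2·(1−p)/p = 83.77/17.54 = 4.7759
(1−p)/p = 4.7759/2 = 2.3880  ⇒  p = 1/(1 + 2.3880) = 0.2952
Tl-203: 29.52%, Tl-205: 70.48%.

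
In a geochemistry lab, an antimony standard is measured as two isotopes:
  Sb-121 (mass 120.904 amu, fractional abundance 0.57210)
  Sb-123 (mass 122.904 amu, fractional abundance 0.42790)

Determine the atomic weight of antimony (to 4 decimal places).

121.7598 amu

Weight each isotope mass by its fractional abundance: 0.57210 × 120.904 + 0.42790 × 122.904
= 69.16918 + 52.59062 = 121.75980 amu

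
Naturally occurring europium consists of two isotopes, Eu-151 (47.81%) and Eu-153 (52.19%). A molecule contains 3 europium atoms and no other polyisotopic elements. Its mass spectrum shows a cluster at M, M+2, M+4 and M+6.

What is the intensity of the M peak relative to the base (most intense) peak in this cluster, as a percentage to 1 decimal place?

28.0%

Binomial terms of (0.4781 + 0.5219)^3: M 0.1093, M+2 0.3579, M+4 0.3907, M+6 0.1422 → M+4 is the base peak.
P(M+4) = C(3,2) × 0.4781^1 × 0.5219^2 = 3 × 0.4781 × 0.27237961 = 0.390674 (base)
P(M) = C(3,0) × 0.4781^3 × 0.5219^0 = 1 × 0.10928391 × 1.0000 = 0.109284
Relative intensity = 0.109284 / 0.390674 × 100 = 28.0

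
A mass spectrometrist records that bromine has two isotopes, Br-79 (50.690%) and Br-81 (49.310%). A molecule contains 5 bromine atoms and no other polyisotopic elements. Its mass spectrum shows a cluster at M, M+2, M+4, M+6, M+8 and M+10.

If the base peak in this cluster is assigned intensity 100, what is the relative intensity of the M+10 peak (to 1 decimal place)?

9.2

Term probabilities: M 0.0335, M+2 0.1628, M+4 0.3167, M+6 0.3081, M+8 0.1498, M+10 0.0292. Base peak = M+4.
P(M+4) = C(5,2) × 0.50690^3 × 0.49310^2 = 10 × 0.13024674 × 0.24314761 = 0.316692 (base)
P(M+10) = C(5,5) × 0.50690^0 × 0.49310^5 = 1 × 1.0000 × 0.02915245 = 0.029152
Relative intensity = 0.029152 / 0.316692 × 100 = 9.2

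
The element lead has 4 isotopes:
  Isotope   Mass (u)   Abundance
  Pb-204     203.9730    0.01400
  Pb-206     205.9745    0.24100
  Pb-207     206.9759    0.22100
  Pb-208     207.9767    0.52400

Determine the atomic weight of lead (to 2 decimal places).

207.22 u

Ar = Σ fᵢ·mᵢ = 0.01400 × 203.9730 + 0.24100 × 205.9745 + 0.22100 × 206.9759 + 0.52400 × 207.9767
= 2.85562 + 49.63985 + 45.74167 + 108.97979 = 207.21693 u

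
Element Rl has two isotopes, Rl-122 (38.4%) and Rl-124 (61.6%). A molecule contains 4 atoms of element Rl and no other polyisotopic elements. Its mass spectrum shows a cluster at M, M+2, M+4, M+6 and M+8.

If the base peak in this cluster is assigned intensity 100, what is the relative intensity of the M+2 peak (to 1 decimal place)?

(0.384 + 0.616)^4 gives M 0.0217, M+2 0.1395, M+4 0.3357, M+6 0.3590, M+8 0.1440; the largest is M+6.
P(M+6) = C(4,3) × 0.384^1 × 0.616^3 = 4 × 0.3840 × 0.2337449 = 0.359032 (base)
P(M+2) = C(4,1) × 0.384^3 × 0.616^1 = 4 × 0.0566231 × 0.6160 = 0.139519
Relative intensity = 0.139519 / 0.359032 × 100 = 38.9

38.9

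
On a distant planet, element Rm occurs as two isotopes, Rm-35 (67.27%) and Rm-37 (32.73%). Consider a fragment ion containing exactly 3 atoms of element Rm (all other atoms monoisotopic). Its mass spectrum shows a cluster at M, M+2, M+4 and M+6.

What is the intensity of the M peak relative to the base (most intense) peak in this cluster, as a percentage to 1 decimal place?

68.5%

Term probabilities: M 0.3044, M+2 0.4443, M+4 0.2162, M+6 0.0351. Base peak = M+2.
P(M+2) = C(3,1) × 0.6727^2 × 0.3273^1 = 3 × 0.45252529 × 0.3273 = 0.444335 (base)
P(M) = C(3,0) × 0.6727^3 × 0.3273^0 = 1 × 0.30441376 × 1.0000 = 0.304414
Relative intensity = 0.304414 / 0.444335 × 100 = 68.5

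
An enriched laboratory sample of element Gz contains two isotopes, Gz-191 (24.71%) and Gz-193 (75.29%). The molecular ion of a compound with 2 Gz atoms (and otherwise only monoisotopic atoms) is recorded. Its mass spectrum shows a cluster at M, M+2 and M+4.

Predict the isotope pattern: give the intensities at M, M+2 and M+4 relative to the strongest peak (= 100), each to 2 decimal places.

Expanding (0.2471 + 0.7529)^2:
P(M) = 0.2471^2 = 0.061058
P(M+2) = 2 × 0.2471^1 × 0.7529^1 = 0.372083
P(M+4) = 0.7529^2 = 0.566858
The M+4 peak is largest (0.566858); scaling to 100 gives 10.77 : 65.64 : 100.00.

10.77 : 65.64 : 100.00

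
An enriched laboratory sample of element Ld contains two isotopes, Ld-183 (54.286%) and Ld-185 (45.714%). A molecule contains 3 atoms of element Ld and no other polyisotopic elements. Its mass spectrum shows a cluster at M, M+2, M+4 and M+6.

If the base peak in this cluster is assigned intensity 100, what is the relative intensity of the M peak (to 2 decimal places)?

39.58

(0.54286 + 0.45714)^3 gives M 0.1600, M+2 0.4042, M+4 0.3403, M+6 0.0955; the largest is M+2.
P(M+2) = C(3,1) × 0.54286^2 × 0.45714^1 = 3 × 0.29469698 × 0.45714 = 0.404153 (base)
P(M) = C(3,0) × 0.54286^3 × 0.45714^0 = 1 × 0.1599792 × 1.0000 = 0.159979
Relative intensity = 0.159979 / 0.404153 × 100 = 39.58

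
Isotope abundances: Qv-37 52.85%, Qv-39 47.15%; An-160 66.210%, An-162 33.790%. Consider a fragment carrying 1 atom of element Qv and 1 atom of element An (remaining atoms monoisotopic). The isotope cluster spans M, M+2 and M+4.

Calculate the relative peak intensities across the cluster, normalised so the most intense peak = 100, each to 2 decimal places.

71.30 : 100.00 : 32.46

Element Qv pattern (n=1): 0.5285 : 0.4715
Element An pattern (n=1): 0.6621 : 0.3379
Convolve the two distributions (both contribute in 2-u steps):
  M: 0.5285×0.6621 = 0.349920
  M+2: 0.5285×0.3379 + 0.4715×0.6621 = 0.490760
  M+4: 0.4715×0.3379 = 0.159320
Scale to base peak (0.490760) = 100: 71.30 : 100.00 : 32.46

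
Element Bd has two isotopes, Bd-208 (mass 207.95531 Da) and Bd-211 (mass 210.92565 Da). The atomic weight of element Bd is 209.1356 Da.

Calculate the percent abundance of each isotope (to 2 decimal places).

With x = fraction of Bd-208 (so Bd-211 is 1 − x):
207.95531·x + 210.92565·(1 − x) = 209.1356
(207.95531 − 210.92565)·x = 209.1356 − 210.92565
x = -1.79005 / -2.97034 = 0.60264 → 60.26% Bd-208, 39.74% Bd-211.

Bd-208: 60.26%, Bd-211: 39.74%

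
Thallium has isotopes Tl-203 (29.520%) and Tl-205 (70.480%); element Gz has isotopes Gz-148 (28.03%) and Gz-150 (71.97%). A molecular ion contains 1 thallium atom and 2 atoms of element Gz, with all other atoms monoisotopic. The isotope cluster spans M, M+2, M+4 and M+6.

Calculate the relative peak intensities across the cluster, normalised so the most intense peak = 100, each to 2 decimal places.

Thallium pattern (n=1): 0.2952 : 0.7048
Element Gz pattern (n=2): 0.07856809 : 0.40346382 : 0.51796809
Convolve the two distributions (both contribute in 2-u steps):
  M: 0.2952×0.07856809 = 0.023193
  M+2: 0.2952×0.40346382 + 0.7048×0.07856809 = 0.174477
  M+4: 0.2952×0.51796809 + 0.7048×0.40346382 = 0.437265
  M+6: 0.7048×0.51796809 = 0.365064
Scale to base peak (0.437265) = 100: 5.30 : 39.90 : 100.00 : 83.49

5.30 : 39.90 : 100.00 : 83.49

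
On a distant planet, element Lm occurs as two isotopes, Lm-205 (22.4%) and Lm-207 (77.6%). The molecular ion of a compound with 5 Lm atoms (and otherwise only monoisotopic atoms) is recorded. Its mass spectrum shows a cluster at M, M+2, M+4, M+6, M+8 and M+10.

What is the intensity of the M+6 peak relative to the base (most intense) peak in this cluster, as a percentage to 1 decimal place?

(0.224 + 0.776)^5 gives M 0.0006, M+2 0.0098, M+4 0.0677, M+6 0.2345, M+8 0.4061, M+10 0.2814; the largest is M+8.
P(M+8) = C(5,4) × 0.224^1 × 0.776^4 = 5 × 0.2240 × 0.36261593 = 0.406130 (base)
P(M+6) = C(5,3) × 0.224^2 × 0.776^3 = 10 × 0.050176 × 0.46728858 = 0.234467
Relative intensity = 0.234467 / 0.406130 × 100 = 57.7

57.7%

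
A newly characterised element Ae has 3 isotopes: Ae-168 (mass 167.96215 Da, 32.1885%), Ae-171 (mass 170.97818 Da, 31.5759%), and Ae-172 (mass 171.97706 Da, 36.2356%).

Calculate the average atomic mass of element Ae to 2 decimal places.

170.37 Da

Ar = Σ fᵢ·mᵢ = 0.321885 × 167.96215 + 0.315759 × 170.97818 + 0.362356 × 171.97706
= 54.064497 + 53.987899 + 62.316920 = 170.369316 Da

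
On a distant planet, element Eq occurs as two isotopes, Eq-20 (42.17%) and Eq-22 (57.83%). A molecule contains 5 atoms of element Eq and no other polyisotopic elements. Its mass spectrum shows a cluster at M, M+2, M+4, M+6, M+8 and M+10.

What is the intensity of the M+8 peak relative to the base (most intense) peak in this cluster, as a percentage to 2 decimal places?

68.57%

(0.4217 + 0.5783)^5 gives M 0.0133, M+2 0.0914, M+4 0.2508, M+6 0.3439, M+8 0.2358, M+10 0.0647; the largest is M+6.
P(M+6) = C(5,3) × 0.4217^2 × 0.5783^3 = 10 × 0.17783089 × 0.19340138 = 0.343927 (base)
P(M+8) = C(5,4) × 0.4217^1 × 0.5783^4 = 5 × 0.4217 × 0.11184402 = 0.235823
Relative intensity = 0.235823 / 0.343927 × 100 = 68.57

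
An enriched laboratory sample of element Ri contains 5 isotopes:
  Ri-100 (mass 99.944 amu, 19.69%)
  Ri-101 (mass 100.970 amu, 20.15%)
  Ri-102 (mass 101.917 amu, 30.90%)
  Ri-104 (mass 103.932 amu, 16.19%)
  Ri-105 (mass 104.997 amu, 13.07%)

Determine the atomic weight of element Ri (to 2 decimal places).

Average mass = Σ (abundance × isotope mass) = 0.1969 × 99.944 + 0.2015 × 100.970 + 0.3090 × 101.917 + 0.1619 × 103.932 + 0.1307 × 104.997
= 19.6790 + 20.3455 + 31.4924 + 16.8266 + 13.7231 = 102.0666 amu

102.07 amu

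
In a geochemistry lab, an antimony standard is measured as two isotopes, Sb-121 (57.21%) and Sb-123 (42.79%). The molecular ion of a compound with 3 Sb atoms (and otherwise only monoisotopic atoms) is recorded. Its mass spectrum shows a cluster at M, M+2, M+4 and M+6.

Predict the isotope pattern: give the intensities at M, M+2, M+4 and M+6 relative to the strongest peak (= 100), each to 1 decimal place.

44.6 : 100.0 : 74.8 : 18.6

Each Sb atom is independently Sb-121 (p = 0.5721) or Sb-123 (q = 0.4279); the cluster is the binomial expansion (p + q)^3.
P(M) = 0.5721^3 = 0.187247
P(M+2) = 3 × 0.5721^2 × 0.4279^1 = 0.420153
P(M+4) = 3 × 0.5721^1 × 0.4279^2 = 0.314252
P(M+6) = 0.4279^3 = 0.078348
The M+2 peak is largest (0.420153); scaling to 100 gives 44.6 : 100.0 : 74.8 : 18.6.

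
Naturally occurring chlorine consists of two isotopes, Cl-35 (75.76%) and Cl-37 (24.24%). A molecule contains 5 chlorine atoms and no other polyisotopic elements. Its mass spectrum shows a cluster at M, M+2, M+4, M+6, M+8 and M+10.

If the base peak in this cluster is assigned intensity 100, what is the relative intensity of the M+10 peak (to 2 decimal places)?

(0.7576 + 0.2424)^5 gives M 0.2496, M+2 0.3993, M+4 0.2555, M+6 0.0817, M+8 0.0131, M+10 0.0008; the largest is M+2.
P(M+2) = C(5,1) × 0.7576^4 × 0.2424^1 = 5 × 0.32942751 × 0.2424 = 0.399266 (base)
P(M+10) = C(5,5) × 0.7576^0 × 0.2424^5 = 1 × 1.0000 × 0.00083688 = 0.000837
Relative intensity = 0.000837 / 0.399266 × 100 = 0.21

0.21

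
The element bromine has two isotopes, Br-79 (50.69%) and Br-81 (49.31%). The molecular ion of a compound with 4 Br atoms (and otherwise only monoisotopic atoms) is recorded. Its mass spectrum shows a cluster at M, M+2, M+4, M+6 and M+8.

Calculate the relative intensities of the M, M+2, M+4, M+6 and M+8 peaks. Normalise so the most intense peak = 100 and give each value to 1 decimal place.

17.6 : 68.5 : 100.0 : 64.9 : 15.8

The 4 Br atoms are independent, so intensities follow the terms of (0.5069 + 0.4931)^4.
P(M) = 0.5069^4 = 0.066022
P(M+2) = 4 × 0.5069^3 × 0.4931^1 = 0.256899
P(M+4) = 6 × 0.5069^2 × 0.4931^2 = 0.374857
P(M+6) = 4 × 0.5069^1 × 0.4931^3 = 0.243101
P(M+8) = 0.4931^4 = 0.059121
The M+4 peak is largest (0.374857); scaling to 100 gives 17.6 : 68.5 : 100.0 : 64.9 : 15.8.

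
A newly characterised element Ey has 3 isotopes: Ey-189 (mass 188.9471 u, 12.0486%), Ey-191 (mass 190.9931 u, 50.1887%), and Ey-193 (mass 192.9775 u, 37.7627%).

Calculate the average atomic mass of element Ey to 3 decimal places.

Weight each isotope mass by its fractional abundance: 0.120486 × 188.9471 + 0.501887 × 190.9931 + 0.377627 × 192.9775
= 22.76548 + 95.85695 + 72.87351 = 191.49594 u

191.496 u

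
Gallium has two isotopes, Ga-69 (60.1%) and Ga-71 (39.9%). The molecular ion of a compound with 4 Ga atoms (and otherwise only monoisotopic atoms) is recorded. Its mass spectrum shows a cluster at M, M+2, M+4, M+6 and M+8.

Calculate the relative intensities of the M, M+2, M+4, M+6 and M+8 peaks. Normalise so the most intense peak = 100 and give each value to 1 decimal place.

37.7 : 100.0 : 99.6 : 44.1 : 7.3

Each Ga atom is independently Ga-69 (p = 0.601) or Ga-71 (q = 0.399); the cluster is the binomial expansion (p + q)^4.
P(M) = 0.601^4 = 0.130466
P(M+2) = 4 × 0.601^3 × 0.399^1 = 0.346463
P(M+4) = 6 × 0.601^2 × 0.399^2 = 0.345021
P(M+6) = 4 × 0.601^1 × 0.399^3 = 0.152705
P(M+8) = 0.399^4 = 0.025345
The M+2 peak is largest (0.346463); scaling to 100 gives 37.7 : 100.0 : 99.6 : 44.1 : 7.3.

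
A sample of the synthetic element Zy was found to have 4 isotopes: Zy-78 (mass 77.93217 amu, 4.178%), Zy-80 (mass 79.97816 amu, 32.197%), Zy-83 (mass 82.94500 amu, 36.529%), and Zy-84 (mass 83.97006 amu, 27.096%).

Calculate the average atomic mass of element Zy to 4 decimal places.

82.0581 amu

Ar = Σ fᵢ·mᵢ = 0.04178 × 77.93217 + 0.32197 × 79.97816 + 0.36529 × 82.94500 + 0.27096 × 83.97006
= 3.256006 + 25.750568 + 30.298979 + 22.752527 = 82.058080 amu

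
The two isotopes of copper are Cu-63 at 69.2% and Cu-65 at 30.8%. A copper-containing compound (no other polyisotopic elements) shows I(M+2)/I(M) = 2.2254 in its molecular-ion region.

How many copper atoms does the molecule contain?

5

With n Cu atoms, P(M+2)/P(M) = C(n,1)·p^(n−1)q / p^n = n·q/p = n · 0.308/0.692.
n = 2.2254 × 0.692/0.308 = 5.00 ≈ 5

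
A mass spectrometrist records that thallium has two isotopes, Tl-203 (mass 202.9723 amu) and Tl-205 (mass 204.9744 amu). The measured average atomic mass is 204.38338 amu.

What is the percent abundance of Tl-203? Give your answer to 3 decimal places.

With x = fraction of Tl-203 (so Tl-205 is 1 − x):
202.9723·x + 204.9744·(1 − x) = 204.38338
(202.9723 − 204.9744)·x = 204.38338 − 204.9744
x = -0.59102 / -2.0021 = 0.29520 → 29.520% Tl-203, 70.480% Tl-205.

29.520%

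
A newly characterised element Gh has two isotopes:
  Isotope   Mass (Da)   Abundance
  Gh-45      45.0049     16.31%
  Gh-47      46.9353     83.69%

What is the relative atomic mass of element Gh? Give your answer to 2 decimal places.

Ar = Σ fᵢ·mᵢ = 0.1631 × 45.0049 + 0.8369 × 46.9353
= 7.34030 + 39.28015 = 46.62045 Da

46.62 Da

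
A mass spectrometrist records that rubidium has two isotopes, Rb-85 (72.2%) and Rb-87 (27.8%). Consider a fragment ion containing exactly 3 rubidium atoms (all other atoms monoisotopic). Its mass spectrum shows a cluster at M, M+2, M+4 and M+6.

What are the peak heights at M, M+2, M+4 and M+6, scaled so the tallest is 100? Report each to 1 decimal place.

86.6 : 100.0 : 38.5 : 4.9

Expanding (0.722 + 0.278)^3:
P(M) = 0.722^3 = 0.376367
P(M+2) = 3 × 0.722^2 × 0.278^1 = 0.434751
P(M+4) = 3 × 0.722^1 × 0.278^2 = 0.167397
P(M+6) = 0.278^3 = 0.021485
The M+2 peak is largest (0.434751); scaling to 100 gives 86.6 : 100.0 : 38.5 : 4.9.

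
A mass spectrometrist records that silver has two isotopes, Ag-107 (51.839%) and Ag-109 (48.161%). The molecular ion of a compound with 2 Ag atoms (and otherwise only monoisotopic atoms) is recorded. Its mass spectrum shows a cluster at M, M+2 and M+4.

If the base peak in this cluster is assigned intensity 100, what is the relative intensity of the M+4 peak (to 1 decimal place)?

46.5

Term probabilities: M 0.2687, M+2 0.4993, M+4 0.2319. Base peak = M+2.
P(M+2) = C(2,1) × 0.51839^1 × 0.48161^1 = 2 × 0.51839 × 0.48161 = 0.499324 (base)
P(M+4) = C(2,2) × 0.51839^0 × 0.48161^2 = 1 × 1.0000 × 0.23194819 = 0.231948
Relative intensity = 0.231948 / 0.499324 × 100 = 46.5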